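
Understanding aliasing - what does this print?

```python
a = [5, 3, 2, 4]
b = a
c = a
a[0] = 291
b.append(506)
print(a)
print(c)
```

Key concept: multiple aliases.
Step by step:
`a = [5, 3, 2, 4]` → a = [5, 3, 2, 4]
`b = a` → b = [5, 3, 2, 4] (same object as a)
`c = a` → c = [5, 3, 2, 4] (same object as a, b)
`a[0] = 291` → a = [291, 3, 2, 4] (same object as b, c); b = [291, 3, 2, 4] (same object as a, c); c = [291, 3, 2, 4] (same object as a, b)
`b.append(506)` → a = [291, 3, 2, 4, 506] (same object as b, c); b = [291, 3, 2, 4, 506] (same object as a, c); c = [291, 3, 2, 4, 506] (same object as a, b)
`print(a)` → prints [291, 3, 2, 4, 506]
`print(c)` → prints [291, 3, 2, 4, 506]

Answer:
[291, 3, 2, 4, 506]
[291, 3, 2, 4, 506]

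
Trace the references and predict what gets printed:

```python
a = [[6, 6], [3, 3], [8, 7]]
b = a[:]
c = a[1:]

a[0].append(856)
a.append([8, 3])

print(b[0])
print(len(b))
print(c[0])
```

Key concept: slice with nested mutation.
Step by step:
`a = [[6, 6], [3, 3], [8, 7]]` → a = [[6, 6], [3, 3], [8, 7]]
`b = a[:]` → b = [[6, 6], [3, 3], [8, 7]]
`c = a[1:]` → c = [[3, 3], [8, 7]]
`a[0].append(856)` → a = [[6, 6, 856], [3, 3], [8, 7]]; b = [[6, 6, 856], [3, 3], [8, 7]]
`a.append([8, 3])` → a = [[6, 6, 856], [3, 3], [8, 7], [8, 3]]
`print(b[0])` → prints [6, 6, 856]
`print(len(b))` → prints 3
`print(c[0])` → prints [3, 3]

Answer:
[6, 6, 856]
3
[3, 3]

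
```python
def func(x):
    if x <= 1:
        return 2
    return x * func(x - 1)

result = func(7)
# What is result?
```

func(7) = 7 * 6 * 5 * 4 * 3 * 2 * 2 = 10080

Answer: 10080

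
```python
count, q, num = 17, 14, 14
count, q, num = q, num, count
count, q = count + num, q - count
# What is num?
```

Trace:
`count, q, num = 17, 14, 14` → count = 17; q = 14; num = 14
`count, q, num = q, num, count` → count = 14; q = 14; num = 17
`count, q = count + num, q - count` → count = 31; q = 0
So num = 17

Answer: 17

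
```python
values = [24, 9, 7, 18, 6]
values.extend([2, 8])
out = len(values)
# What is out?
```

Trace:
`values = [24, 9, 7, 18, 6]` → values = [24, 9, 7, 18, 6]
`values.extend([2, 8])` → values = [24, 9, 7, 18, 6, 2, 8]
`out = len(values)` → out = 7
So out = 7

Answer: 7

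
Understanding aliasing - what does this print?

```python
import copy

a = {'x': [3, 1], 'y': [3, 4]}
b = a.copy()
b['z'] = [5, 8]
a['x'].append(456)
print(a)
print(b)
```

Key concept: shallow copy of dict with mutable values.
Step by step:
`a = {'x': [3, 1], 'y': [3, 4]}` → a = {'x': [3, 1], 'y': [3, 4]}
`b = a.copy()` → b = {'x': [3, 1], 'y': [3, 4]}
`b['z'] = [5, 8]` → b = {'x': [3, 1], 'y': [3, 4], 'z': [5, 8]}
`a['x'].append(456)` → a = {'x': [3, 1, 456], 'y': [3, 4]}; b = {'x': [3, 1, 456], 'y': [3, 4], 'z': [5, 8]}
`print(a)` → prints {'x': [3, 1, 456], 'y': [3, 4]}
`print(b)` → prints {'x': [3, 1, 456], 'y': [3, 4], 'z': [5, 8]}

Answer:
{'x': [3, 1, 456], 'y': [3, 4]}
{'x': [3, 1, 456], 'y': [3, 4], 'z': [5, 8]}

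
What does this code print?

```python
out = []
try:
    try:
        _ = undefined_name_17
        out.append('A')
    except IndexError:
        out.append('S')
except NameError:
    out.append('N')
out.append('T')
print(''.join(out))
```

Execution trace: 'N' (outer except NameError) → 'T' (after the try/except). Output: NT

Answer: NT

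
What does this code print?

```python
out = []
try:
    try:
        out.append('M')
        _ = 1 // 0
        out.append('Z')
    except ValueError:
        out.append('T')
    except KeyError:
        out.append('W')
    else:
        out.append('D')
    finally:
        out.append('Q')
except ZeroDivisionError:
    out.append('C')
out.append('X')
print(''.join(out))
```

Execution trace: 'M' (try body) → 'Q' (finally) → 'C' (outer except ZeroDivisionError) → 'X' (after the try/except). Output: MQCX

Answer: MQCX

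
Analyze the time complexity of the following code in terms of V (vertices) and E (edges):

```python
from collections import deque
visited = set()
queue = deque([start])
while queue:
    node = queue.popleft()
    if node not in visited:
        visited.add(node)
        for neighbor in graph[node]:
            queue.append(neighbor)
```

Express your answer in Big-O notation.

This is Breadth-first search on a graph. Time complexity: O(V + E).

Answer: O(V + E)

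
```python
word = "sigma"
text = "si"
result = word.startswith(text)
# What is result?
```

Trace:
`word = "sigma"` → word = 'sigma'
`text = "si"` → text = 'si'
`result = word.startswith(text)` → result = True
So result = True

Answer: True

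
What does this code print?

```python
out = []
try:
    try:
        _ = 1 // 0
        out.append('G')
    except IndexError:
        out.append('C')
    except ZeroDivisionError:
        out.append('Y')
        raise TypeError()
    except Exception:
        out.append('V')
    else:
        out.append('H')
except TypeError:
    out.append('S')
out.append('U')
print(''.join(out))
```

Execution trace: 'Y' (except ZeroDivisionError) → 'S' (outer except TypeError) → 'U' (after the try/except). Output: YSU

Answer: YSU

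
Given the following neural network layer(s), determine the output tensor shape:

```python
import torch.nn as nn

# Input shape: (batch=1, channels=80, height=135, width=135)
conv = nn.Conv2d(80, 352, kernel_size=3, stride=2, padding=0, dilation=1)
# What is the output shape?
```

Input: (1, 80, 135, 135) -> Output: (1, 352, 67, 67)

Answer: (1, 352, 67, 67)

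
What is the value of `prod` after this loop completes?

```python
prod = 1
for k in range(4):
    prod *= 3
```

3^4 = 81
`prod` takes the values: 1 → 3 → 9 → 27 → 81

Answer: 81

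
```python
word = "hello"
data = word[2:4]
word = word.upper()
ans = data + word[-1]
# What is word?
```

Trace:
`word = "hello"` → word = 'hello'
`data = word[2:4]` → data = 'll'
`word = word.upper()` → word = 'HELLO'
`ans = data + word[-1]` → ans = 'llO'
So word = 'HELLO'

Answer: 'HELLO'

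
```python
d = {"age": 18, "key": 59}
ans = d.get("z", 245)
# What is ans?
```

Trace:
`d = {"age": 18, "key": 59}` → d = {'age': 18, 'key': 59}
`ans = d.get("z", 245)` → ans = 245
So ans = 245

Answer: 245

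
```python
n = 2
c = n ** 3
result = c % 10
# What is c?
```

Trace:
`n = 2` → n = 2
`c = n ** 3` → c = 8
`result = c % 10` → result = 8
So c = 8

Answer: 8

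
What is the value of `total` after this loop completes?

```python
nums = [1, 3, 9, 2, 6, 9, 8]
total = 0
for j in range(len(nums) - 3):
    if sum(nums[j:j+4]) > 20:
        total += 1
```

Count windows with sum > 20
`total` takes the values: 0 → 1 → 2

Answer: 2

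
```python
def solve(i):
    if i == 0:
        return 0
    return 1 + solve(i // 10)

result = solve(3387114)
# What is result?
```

Count of digits of 3387114: 7

Answer: 7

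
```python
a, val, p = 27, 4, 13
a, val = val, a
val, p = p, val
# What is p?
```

Trace:
`a, val, p = 27, 4, 13` → a = 27; val = 4; p = 13
`a, val = val, a` → a = 4; val = 27
`val, p = p, val` → val = 13; p = 27
So p = 27

Answer: 27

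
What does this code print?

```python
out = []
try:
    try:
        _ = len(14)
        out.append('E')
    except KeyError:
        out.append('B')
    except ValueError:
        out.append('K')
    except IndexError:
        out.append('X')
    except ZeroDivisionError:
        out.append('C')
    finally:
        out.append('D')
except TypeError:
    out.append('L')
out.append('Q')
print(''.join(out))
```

Execution trace: 'D' (finally) → 'L' (outer except TypeError) → 'Q' (after the try/except). Output: DLQ

Answer: DLQ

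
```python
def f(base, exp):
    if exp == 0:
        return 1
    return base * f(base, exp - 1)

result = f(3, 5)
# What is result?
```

f(3, 5) = 3 * 3 * 3 * 3 * 3 = 243

Answer: 243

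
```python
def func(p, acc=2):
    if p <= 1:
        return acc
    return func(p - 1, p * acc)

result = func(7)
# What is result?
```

Accumulator trace (n, acc): (7, 2) -> (6, 14) -> (5, 84) -> (4, 420) -> (3, 1680) -> (2, 5040) -> (1, 10080) -> return 10080

Answer: 10080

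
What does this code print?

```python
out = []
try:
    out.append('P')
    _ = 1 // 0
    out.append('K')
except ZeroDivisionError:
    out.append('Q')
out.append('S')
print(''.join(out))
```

Execution trace: 'P' (try body) → 'Q' (except ZeroDivisionError) → 'S' (after the try/except). Output: PQS

Answer: PQS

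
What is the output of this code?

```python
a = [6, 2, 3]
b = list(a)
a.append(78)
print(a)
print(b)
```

Key concept: list() constructor creates copy.
Step by step:
`a = [6, 2, 3]` → a = [6, 2, 3]
`b = list(a)` → b = [6, 2, 3]
`a.append(78)` → a = [6, 2, 3, 78]
`print(a)` → prints [6, 2, 3, 78]
`print(b)` → prints [6, 2, 3]

Answer:
[6, 2, 3, 78]
[6, 2, 3]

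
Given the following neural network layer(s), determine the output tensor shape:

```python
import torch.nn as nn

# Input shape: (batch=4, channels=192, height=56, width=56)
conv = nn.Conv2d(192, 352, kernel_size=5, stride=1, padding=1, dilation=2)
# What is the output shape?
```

Input: (4, 192, 56, 56) -> Output: (4, 352, 50, 50)

Answer: (4, 352, 50, 50)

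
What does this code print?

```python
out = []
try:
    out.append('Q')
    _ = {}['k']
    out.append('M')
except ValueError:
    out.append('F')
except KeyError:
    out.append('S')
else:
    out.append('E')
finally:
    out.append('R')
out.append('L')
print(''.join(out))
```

Execution trace: 'Q' (try body) → 'S' (except KeyError) → 'R' (finally) → 'L' (after the try/except). Output: QSRL

Answer: QSRL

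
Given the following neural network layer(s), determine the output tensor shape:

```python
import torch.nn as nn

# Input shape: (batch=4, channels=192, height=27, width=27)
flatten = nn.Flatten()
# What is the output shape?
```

Input: (4, 192, 27, 27) -> Output: (4, 139968)

Answer: (4, 139968)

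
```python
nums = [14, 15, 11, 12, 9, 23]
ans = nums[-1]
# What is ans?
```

Trace:
`nums = [14, 15, 11, 12, 9, 23]` → nums = [14, 15, 11, 12, 9, 23]
`ans = nums[-1]` → ans = 23
So ans = 23

Answer: 23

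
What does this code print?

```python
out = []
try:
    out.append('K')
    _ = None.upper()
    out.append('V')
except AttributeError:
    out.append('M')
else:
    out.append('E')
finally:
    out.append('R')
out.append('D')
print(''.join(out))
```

Execution trace: 'K' (try body) → 'M' (except AttributeError) → 'R' (finally) → 'D' (after the try/except). Output: KMRD

Answer: KMRD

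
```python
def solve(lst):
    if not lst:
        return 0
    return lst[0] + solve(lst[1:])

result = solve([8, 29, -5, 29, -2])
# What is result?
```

8 + 29 + (-5) + 29 + (-2) + 0 = 59

Answer: 59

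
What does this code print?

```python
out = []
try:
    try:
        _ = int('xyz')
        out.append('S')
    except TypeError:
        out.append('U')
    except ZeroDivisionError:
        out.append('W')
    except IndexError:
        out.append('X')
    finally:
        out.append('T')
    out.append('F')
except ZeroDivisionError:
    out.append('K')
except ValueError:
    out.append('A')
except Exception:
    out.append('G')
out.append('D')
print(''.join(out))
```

Execution trace: 'T' (inner finally) → 'A' (except ValueError) → 'D' (after the try/except). Output: TAD

Answer: TAD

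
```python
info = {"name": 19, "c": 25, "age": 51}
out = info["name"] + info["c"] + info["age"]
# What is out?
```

Trace:
`info = {"name": 19, "c": 25, "age": 51}` → info = {'name': 19, 'c': 25, 'age': 51}
`out = info["name"] + info["c"] + info["age"]` → out = 95
So out = 95

Answer: 95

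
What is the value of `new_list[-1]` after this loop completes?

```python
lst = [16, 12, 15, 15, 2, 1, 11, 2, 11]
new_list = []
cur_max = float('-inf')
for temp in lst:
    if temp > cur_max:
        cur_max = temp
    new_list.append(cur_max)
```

Running max ends at 16
`new_list` takes the values: [] → [16] → [16, 16] → [16, 16, 16] → [16, 16, 16, 16] → [16, 16, 16, 16, 16] → [16, 16, 16, 16, 16, 16] → [16, 16, 16, 16, 16, 16, 16] → [16, 16, 16, 16, 16, 16, 16, 16] → [16, 16, 16, 16, 16, 16, 16, 16, 16]
So `new_list[-1]` = 16

Answer: 16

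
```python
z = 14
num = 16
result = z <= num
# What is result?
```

Trace:
`z = 14` → z = 14
`num = 16` → num = 16
`result = z <= num` → result = True
So result = True

Answer: True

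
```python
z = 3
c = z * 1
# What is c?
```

Trace:
`z = 3` → z = 3
`c = z * 1` → c = 3
So c = 3

Answer: 3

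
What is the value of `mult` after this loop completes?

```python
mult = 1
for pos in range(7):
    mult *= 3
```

3^7 = 2187
`mult` takes the values: 1 → 3 → 9 → 27 → 81 → 243 → 729 → 2187

Answer: 2187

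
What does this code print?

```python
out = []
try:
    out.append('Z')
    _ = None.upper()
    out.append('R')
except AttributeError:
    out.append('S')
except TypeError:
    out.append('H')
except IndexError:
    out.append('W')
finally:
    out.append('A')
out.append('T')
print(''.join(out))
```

Execution trace: 'Z' (try body) → 'S' (except AttributeError) → 'A' (finally) → 'T' (after the try/except). Output: ZSAT

Answer: ZSAT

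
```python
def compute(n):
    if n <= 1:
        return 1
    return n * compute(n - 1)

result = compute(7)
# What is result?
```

compute(7) = 7 * 6 * 5 * 4 * 3 * 2 * 1 = 5040

Answer: 5040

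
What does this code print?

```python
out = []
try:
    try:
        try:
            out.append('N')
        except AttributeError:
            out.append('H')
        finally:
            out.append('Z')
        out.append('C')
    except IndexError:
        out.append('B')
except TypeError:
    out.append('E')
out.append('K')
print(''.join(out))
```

Execution trace: 'N' (inner try body, no exception) → 'Z' (inner finally) → 'C' (try body, no exception) → 'K' (after the try/except). Output: NZCK

Answer: NZCK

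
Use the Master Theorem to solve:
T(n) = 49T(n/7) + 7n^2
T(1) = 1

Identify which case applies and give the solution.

a=49, b=7, f(n)=7n^2. log_7(49) = 2. Since c=2 = 2, Case 2 applies: T(n) = Θ(n^log_b(a) · log n) = O(n^2 log n).

Answer: O(n^2 log n) - Case 2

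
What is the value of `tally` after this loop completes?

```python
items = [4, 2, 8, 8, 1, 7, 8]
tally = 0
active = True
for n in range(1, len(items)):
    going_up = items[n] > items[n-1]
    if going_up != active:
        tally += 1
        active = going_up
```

Count direction changes in [4, 2, 8, 8, 1, 7, 8]
`tally` takes the values: 0 → 1 → 2 → 3 → 4

Answer: 4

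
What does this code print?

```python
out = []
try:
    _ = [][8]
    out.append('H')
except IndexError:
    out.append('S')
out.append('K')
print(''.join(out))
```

Execution trace: 'S' (except IndexError) → 'K' (after the try/except). Output: SK

Answer: SK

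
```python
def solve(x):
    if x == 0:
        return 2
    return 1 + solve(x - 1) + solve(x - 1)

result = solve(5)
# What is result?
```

solve(x) = 1 + 2·solve(x-1), solve(0)=2. Closed form: (2+1)·2^5 - 1 = 95.

Answer: 95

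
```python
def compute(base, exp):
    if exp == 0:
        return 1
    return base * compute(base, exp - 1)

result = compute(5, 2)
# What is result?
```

compute(5, 2) = 5 * 5 = 25

Answer: 25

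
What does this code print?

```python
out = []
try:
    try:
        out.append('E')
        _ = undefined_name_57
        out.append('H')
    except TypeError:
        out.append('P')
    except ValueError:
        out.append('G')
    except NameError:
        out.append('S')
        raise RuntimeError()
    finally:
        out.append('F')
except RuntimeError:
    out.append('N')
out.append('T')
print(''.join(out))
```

Execution trace: 'E' (inner try body) → 'S' (inner except NameError) → 'F' (inner finally) → 'N' (outer except RuntimeError) → 'T' (after the try/except). Output: ESFNT

Answer: ESFNT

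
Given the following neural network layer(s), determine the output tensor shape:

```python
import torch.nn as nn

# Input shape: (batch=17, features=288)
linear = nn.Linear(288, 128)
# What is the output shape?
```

Input: (17, 288) -> Output: (17, 128)

Answer: (17, 128)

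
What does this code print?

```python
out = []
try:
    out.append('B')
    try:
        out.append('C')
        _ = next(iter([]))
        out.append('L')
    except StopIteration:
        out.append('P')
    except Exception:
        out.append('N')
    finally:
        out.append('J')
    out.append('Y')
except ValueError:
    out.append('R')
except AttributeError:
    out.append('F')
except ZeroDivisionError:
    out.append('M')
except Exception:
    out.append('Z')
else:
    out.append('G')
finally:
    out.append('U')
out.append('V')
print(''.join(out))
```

Execution trace: 'B' (try body) → 'C' (inner try body) → 'P' (inner except StopIteration) → 'J' (inner finally) → 'Y' (try body, no exception) → 'G' (else) → 'U' (finally) → 'V' (after the try/except). Output: BCPJYGUV

Answer: BCPJYGUV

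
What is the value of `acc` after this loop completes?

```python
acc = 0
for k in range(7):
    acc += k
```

Sum of 0 to 6 = 21
`acc` takes the values: 0 → 1 → 3 → 6 → 10 → 15 → 21

Answer: 21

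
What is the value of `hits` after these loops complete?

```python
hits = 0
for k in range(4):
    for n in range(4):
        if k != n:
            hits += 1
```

4² - 4 (exclude diagonal)
`hits` takes the values: 0 → 1 → 2 → 3 → 4 → 5 → 6 → 7 → 8 → 9 → 10 → 11 → 12

Answer: 12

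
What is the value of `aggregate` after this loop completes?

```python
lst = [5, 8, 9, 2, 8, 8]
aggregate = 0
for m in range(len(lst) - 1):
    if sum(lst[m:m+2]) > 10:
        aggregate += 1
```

Count windows with sum > 10
`aggregate` takes the values: 0 → 1 → 2 → 3 → 4

Answer: 4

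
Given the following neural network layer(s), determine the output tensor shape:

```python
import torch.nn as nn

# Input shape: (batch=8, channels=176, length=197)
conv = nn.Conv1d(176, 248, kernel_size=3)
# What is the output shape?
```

Input: (8, 176, 197) -> Output: (8, 248, 195)

Answer: (8, 248, 195)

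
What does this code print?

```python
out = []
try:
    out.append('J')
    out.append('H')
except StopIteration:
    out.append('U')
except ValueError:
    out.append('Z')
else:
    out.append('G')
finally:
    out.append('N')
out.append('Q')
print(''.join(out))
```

Execution trace: 'J' (try body) → 'H' (try body, no exception) → 'G' (else) → 'N' (finally) → 'Q' (after the try/except). Output: JHGNQ

Answer: JHGNQ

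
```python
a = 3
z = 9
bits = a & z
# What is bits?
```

Trace:
`a = 3` → a = 3
`z = 9` → z = 9
`bits = a & z` → bits = 1
So bits = 1

Answer: 1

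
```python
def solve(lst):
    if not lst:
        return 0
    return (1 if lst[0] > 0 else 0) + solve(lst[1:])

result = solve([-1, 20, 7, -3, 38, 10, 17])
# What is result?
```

Count of positive elements in [-1, 20, 7, -3, 38, 10, 17] = 5

Answer: 5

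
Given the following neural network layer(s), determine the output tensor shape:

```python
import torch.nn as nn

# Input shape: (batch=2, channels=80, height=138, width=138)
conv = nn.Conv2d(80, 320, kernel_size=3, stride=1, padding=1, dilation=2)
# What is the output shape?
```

Input: (2, 80, 138, 138) -> Output: (2, 320, 136, 136)

Answer: (2, 320, 136, 136)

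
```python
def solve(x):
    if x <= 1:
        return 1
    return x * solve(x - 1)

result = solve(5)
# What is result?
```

solve(5) = 5 * 4 * 3 * 2 * 1 = 120

Answer: 120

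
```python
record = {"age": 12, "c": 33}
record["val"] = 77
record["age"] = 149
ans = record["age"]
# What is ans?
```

Trace:
`record = {"age": 12, "c": 33}` → record = {'age': 12, 'c': 33}
`record["val"] = 77` → record = {'age': 12, 'c': 33, 'val': 77}
`record["age"] = 149` → record = {'age': 149, 'c': 33, 'val': 77}
`ans = record["age"]` → ans = 149
So ans = 149

Answer: 149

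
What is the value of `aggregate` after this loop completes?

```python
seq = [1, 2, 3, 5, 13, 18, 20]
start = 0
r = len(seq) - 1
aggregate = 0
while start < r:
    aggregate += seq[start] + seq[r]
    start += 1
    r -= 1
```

Sum of pairs from ends
`aggregate` takes the values: 0 → 21 → 41 → 57

Answer: 57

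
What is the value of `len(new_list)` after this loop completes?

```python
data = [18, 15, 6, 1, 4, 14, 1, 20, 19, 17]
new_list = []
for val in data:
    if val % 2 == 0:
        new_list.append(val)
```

Count even numbers in [18, 15, 6, 1, 4, 14, 1, 20, 19, 17]
`new_list` takes the values: [] → [18] → [18, 6] → [18, 6, 4] → [18, 6, 4, 14] → [18, 6, 4, 14, 20]
So `len(new_list)` = 5

Answer: 5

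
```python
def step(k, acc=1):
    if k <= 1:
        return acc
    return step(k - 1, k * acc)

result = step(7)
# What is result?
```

Accumulator trace (n, acc): (7, 1) -> (6, 7) -> (5, 42) -> (4, 210) -> (3, 840) -> (2, 2520) -> (1, 5040) -> return 5040

Answer: 5040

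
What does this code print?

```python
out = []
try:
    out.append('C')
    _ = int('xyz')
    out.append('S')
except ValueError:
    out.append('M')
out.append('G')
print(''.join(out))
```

Execution trace: 'C' (try body) → 'M' (except ValueError) → 'G' (after the try/except). Output: CMG

Answer: CMG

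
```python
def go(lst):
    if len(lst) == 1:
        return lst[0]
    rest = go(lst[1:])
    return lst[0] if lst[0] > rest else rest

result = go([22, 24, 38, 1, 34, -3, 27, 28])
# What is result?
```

Recursive max over [22, 24, 38, 1, 34, -3, 27, 28] = 38

Answer: 38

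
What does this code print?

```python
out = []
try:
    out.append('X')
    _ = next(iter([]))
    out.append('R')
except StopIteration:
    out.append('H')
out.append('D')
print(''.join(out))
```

Execution trace: 'X' (try body) → 'H' (except StopIteration) → 'D' (after the try/except). Output: XHD

Answer: XHD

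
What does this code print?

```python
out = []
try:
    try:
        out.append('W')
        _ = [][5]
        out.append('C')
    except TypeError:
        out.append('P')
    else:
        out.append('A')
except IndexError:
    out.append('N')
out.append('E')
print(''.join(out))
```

Execution trace: 'W' (try body) → 'N' (outer except IndexError) → 'E' (after the try/except). Output: WNE

Answer: WNE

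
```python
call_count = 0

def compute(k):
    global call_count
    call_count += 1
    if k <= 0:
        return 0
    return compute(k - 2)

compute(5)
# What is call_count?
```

Linear recursion stepping by 2: 4 calls from k=5 down to ≤0.

Answer: 4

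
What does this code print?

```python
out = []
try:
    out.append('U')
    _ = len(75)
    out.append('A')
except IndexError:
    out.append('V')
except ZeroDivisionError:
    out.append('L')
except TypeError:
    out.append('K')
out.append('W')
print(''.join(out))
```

Execution trace: 'U' (try body) → 'K' (except TypeError) → 'W' (after the try/except). Output: UKW

Answer: UKW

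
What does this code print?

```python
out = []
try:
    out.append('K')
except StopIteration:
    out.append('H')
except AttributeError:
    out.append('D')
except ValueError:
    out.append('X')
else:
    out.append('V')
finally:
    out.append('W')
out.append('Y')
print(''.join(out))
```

Execution trace: 'K' (try body, no exception) → 'V' (else) → 'W' (finally) → 'Y' (after the try/except). Output: KVWY

Answer: KVWY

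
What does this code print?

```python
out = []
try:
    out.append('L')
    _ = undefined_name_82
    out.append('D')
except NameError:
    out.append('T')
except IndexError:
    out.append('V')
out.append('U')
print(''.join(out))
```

Execution trace: 'L' (try body) → 'T' (except NameError) → 'U' (after the try/except). Output: LTU

Answer: LTU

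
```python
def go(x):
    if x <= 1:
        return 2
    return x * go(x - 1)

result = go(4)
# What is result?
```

go(4) = 4 * 3 * 2 * 2 = 48

Answer: 48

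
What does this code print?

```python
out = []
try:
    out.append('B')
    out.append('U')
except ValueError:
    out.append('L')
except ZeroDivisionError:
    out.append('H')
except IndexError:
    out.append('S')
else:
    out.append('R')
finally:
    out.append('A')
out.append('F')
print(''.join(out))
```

Execution trace: 'B' (try body) → 'U' (try body, no exception) → 'R' (else) → 'A' (finally) → 'F' (after the try/except). Output: BURAF

Answer: BURAF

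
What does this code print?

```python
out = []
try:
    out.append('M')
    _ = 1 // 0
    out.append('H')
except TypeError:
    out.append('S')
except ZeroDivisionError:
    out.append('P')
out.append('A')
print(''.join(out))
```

Execution trace: 'M' (try body) → 'P' (except ZeroDivisionError) → 'A' (after the try/except). Output: MPA

Answer: MPA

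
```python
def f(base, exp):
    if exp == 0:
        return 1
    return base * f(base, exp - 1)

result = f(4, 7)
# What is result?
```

f(4, 7) = 4 * 4 * 4 * 4 * 4 * 4 * 4 = 16384

Answer: 16384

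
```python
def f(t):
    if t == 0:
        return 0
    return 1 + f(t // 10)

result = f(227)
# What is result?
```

Count of digits of 227: 3

Answer: 3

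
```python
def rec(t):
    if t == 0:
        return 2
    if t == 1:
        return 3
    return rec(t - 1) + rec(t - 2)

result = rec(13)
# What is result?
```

Build up from base cases: rec(0)=2, rec(1)=3, rec(2)=5, rec(3)=8, rec(4)=13, rec(5)=21, rec(6)=34, ..., rec(13)=987

Answer: 987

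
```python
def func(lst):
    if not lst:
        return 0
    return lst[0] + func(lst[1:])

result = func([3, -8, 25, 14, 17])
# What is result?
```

3 + (-8) + 25 + 14 + 17 + 0 = 51

Answer: 51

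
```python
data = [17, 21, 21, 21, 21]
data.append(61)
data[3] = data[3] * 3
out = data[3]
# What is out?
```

Trace:
`data = [17, 21, 21, 21, 21]` → data = [17, 21, 21, 21, 21]
`data.append(61)` → data = [17, 21, 21, 21, 21, 61]
`data[3] = data[3] * 3` → data = [17, 21, 21, 63, 21, 61]
`out = data[3]` → out = 63
So out = 63

Answer: 63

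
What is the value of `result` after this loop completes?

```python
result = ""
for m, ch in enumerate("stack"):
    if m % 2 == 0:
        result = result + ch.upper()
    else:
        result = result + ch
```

Uppercase even positions in 'stack'
`result` takes the values: "" → "S" → "St" → "StA" → "StAc" → "StAcK"

Answer: "StAcK"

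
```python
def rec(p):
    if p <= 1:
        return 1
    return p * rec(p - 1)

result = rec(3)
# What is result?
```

rec(3) = 3 * 2 * 1 = 6

Answer: 6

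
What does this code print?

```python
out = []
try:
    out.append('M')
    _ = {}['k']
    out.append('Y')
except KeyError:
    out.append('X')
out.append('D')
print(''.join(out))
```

Execution trace: 'M' (try body) → 'X' (except KeyError) → 'D' (after the try/except). Output: MXD

Answer: MXD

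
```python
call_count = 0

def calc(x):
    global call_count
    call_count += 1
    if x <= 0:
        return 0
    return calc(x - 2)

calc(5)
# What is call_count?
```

Linear recursion stepping by 2: 4 calls from x=5 down to ≤0.

Answer: 4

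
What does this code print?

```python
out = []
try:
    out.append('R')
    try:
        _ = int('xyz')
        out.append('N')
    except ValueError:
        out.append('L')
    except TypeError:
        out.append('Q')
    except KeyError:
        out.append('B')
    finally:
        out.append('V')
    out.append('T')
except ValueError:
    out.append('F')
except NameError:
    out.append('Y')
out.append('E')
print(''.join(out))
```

Execution trace: 'R' (try body) → 'L' (inner except ValueError) → 'V' (inner finally) → 'T' (try body, no exception) → 'E' (after the try/except). Output: RLVTE

Answer: RLVTE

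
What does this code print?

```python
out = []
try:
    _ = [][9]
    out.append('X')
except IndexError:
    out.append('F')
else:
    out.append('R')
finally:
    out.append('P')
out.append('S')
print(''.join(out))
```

Execution trace: 'F' (except IndexError) → 'P' (finally) → 'S' (after the try/except). Output: FPS

Answer: FPS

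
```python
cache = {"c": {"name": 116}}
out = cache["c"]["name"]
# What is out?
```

Trace:
`cache = {"c": {"name": 116}}` → cache = {'c': {'name': 116}}
`out = cache["c"]["name"]` → out = 116
So out = 116

Answer: 116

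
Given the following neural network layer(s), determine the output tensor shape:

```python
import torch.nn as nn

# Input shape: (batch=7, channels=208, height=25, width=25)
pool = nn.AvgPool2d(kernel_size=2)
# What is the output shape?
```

Input: (7, 208, 25, 25) -> Output: (7, 208, 12, 12)

Answer: (7, 208, 12, 12)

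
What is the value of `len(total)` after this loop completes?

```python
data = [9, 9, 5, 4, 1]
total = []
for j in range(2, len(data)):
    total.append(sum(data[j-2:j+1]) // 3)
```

Number of 3-element averages
`total` takes the values: [] → [7] → [7, 6] → [7, 6, 3]
So `len(total)` = 3

Answer: 3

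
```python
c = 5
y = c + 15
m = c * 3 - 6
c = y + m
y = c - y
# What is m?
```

Trace:
`c = 5` → c = 5
`y = c + 15` → y = 20
`m = c * 3 - 6` → m = 9
`c = y + m` → c = 29
`y = c - y` → y = 9
So m = 9

Answer: 9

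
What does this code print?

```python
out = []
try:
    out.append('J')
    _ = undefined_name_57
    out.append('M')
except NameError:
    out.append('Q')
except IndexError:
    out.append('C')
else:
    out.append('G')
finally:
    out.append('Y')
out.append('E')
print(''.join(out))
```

Execution trace: 'J' (try body) → 'Q' (except NameError) → 'Y' (finally) → 'E' (after the try/except). Output: JQYE

Answer: JQYE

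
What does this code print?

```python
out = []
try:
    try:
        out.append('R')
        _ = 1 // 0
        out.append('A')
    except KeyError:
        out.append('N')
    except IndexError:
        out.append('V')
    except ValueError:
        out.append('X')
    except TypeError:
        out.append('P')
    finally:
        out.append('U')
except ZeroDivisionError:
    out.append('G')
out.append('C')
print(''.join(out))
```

Execution trace: 'R' (try body) → 'U' (finally) → 'G' (outer except ZeroDivisionError) → 'C' (after the try/except). Output: RUGC

Answer: RUGC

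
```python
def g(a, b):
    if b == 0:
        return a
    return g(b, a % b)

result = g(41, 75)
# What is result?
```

g(41, 75) -> g(75, 41) -> g(41, 34) -> g(34, 7) -> g(7, 6) -> g(6, 1) -> g(1, 0) -> 1

Answer: 1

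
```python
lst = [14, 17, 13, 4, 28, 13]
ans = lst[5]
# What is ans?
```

Trace:
`lst = [14, 17, 13, 4, 28, 13]` → lst = [14, 17, 13, 4, 28, 13]
`ans = lst[5]` → ans = 13
So ans = 13

Answer: 13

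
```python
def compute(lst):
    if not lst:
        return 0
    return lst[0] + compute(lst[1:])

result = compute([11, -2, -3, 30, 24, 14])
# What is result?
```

11 + (-2) + (-3) + 30 + 24 + 14 + 0 = 74

Answer: 74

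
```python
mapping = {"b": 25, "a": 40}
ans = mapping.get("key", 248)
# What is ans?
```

Trace:
`mapping = {"b": 25, "a": 40}` → mapping = {'b': 25, 'a': 40}
`ans = mapping.get("key", 248)` → ans = 248
So ans = 248

Answer: 248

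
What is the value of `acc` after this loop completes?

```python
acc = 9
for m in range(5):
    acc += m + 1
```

Start at 9, add 1 to 5 = 24
`acc` takes the values: 9 → 10 → 12 → 15 → 19 → 24

Answer: 24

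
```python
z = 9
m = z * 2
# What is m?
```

Trace:
`z = 9` → z = 9
`m = z * 2` → m = 18
So m = 18

Answer: 18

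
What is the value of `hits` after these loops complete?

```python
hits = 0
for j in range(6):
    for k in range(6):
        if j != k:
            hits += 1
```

6² - 6 (exclude diagonal)
`hits` takes the values: 0 → 1 → 2 → 3 → 4 → 5 → 6 → 7 → 8 → 9 → 10 → 11 → 12 → 13 → 14 → 15 → 16 → 17 → 18 → 19 → 20 → 21 → 22 → 23 → 24 → 25 → 26 → 27 → 28 → 29 → 30

Answer: 30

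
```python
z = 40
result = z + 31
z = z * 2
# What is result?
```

Trace:
`z = 40` → z = 40
`result = z + 31` → result = 71
`z = z * 2` → z = 80
So result = 71

Answer: 71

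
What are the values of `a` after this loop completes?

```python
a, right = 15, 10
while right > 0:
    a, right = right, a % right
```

GCD of 15 and 10
`a` takes the values: 15 → 10 → 5

Answer: 5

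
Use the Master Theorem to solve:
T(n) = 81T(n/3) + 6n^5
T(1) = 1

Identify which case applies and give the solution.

a=81, b=3, f(n)=6n^5. log_3(81) = 4. Since c=5 > 4 and the regularity condition holds (81(n/3)^5 = (81/3^5)n^5 with 81/3^5 < 1), Case 3 applies: T(n) = Θ(f(n)) = O(n^5).

Answer: O(n^5) - Case 3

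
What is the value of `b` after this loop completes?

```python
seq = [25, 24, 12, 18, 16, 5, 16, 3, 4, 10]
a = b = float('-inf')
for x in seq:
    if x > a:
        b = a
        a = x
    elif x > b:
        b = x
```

Second largest (with repeats) in [25, 24, 12, 18, 16, 5, 16, 3, 4, 10]
`b` takes the values: -inf → 24

Answer: 24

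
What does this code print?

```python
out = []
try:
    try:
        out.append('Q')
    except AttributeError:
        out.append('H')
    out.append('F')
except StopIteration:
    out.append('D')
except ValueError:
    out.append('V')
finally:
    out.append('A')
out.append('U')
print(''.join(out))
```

Execution trace: 'Q' (inner try body, no exception) → 'F' (try body, no exception) → 'A' (finally) → 'U' (after the try/except). Output: QFAU

Answer: QFAU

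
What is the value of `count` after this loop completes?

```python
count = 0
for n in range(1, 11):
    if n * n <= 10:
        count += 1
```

Count numbers where n² ≤ 10
`count` takes the values: 0 → 1 → 2 → 3

Answer: 3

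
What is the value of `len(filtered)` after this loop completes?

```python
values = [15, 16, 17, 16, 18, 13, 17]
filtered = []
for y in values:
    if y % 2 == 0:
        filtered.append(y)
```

Count even numbers in [15, 16, 17, 16, 18, 13, 17]
`filtered` takes the values: [] → [16] → [16, 16] → [16, 16, 18]
So `len(filtered)` = 3

Answer: 3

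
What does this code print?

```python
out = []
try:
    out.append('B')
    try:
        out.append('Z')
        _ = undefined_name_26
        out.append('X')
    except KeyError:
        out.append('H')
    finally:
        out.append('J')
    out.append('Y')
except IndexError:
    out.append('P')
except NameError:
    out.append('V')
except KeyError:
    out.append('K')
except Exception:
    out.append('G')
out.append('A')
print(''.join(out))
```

Execution trace: 'B' (try body) → 'Z' (inner try body) → 'J' (inner finally) → 'V' (except NameError) → 'A' (after the try/except). Output: BZJVA

Answer: BZJVA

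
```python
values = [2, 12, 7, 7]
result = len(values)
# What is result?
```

Trace:
`values = [2, 12, 7, 7]` → values = [2, 12, 7, 7]
`result = len(values)` → result = 4
So result = 4

Answer: 4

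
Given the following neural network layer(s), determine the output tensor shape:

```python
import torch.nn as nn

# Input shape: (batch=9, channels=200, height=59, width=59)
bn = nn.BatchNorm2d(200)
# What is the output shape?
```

Input: (9, 200, 59, 59) -> Output: (9, 200, 59, 59)

Answer: (9, 200, 59, 59)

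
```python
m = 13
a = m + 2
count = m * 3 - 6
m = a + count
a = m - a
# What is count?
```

Trace:
`m = 13` → m = 13
`a = m + 2` → a = 15
`count = m * 3 - 6` → count = 33
`m = a + count` → m = 48
`a = m - a` → a = 33
So count = 33

Answer: 33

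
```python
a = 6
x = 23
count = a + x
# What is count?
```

Trace:
`a = 6` → a = 6
`x = 23` → x = 23
`count = a + x` → count = 29
So count = 29

Answer: 29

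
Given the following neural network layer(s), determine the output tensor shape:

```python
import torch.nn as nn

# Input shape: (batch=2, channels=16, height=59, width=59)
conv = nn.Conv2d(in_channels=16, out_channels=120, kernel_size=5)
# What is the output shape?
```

Input: (2, 16, 59, 59) -> Output: (2, 120, 55, 55)

Answer: (2, 120, 55, 55)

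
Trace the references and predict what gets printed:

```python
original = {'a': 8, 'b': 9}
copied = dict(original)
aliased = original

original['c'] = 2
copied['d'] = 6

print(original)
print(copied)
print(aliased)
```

Key concept: dict() creates copy, assignment creates alias.
Step by step:
`original = {'a': 8, 'b': 9}` → original = {'a': 8, 'b': 9}
`copied = dict(original)` → copied = {'a': 8, 'b': 9}
`aliased = original` → aliased = {'a': 8, 'b': 9} (same object as original)
`original['c'] = 2` → original = {'a': 8, 'b': 9, 'c': 2} (same object as aliased); aliased = {'a': 8, 'b': 9, 'c': 2} (same object as original)
`copied['d'] = 6` → copied = {'a': 8, 'b': 9, 'd': 6}
`print(original)` → prints {'a': 8, 'b': 9, 'c': 2}
`print(copied)` → prints {'a': 8, 'b': 9, 'd': 6}
`print(aliased)` → prints {'a': 8, 'b': 9, 'c': 2}

Answer:
{'a': 8, 'b': 9, 'c': 2}
{'a': 8, 'b': 9, 'd': 6}
{'a': 8, 'b': 9, 'c': 2}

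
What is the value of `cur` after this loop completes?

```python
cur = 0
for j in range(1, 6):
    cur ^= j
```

XOR of 1 to 5
`cur` takes the values: 0 → 1 → 3 → 0 → 4 → 1

Answer: 1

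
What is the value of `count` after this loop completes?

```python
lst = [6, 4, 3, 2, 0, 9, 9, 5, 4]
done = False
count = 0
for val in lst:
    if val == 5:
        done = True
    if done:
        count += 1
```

Count elements after first 5 in [6, 4, 3, 2, 0, 9, 9, 5, 4]
`count` takes the values: 0 → 1 → 2

Answer: 2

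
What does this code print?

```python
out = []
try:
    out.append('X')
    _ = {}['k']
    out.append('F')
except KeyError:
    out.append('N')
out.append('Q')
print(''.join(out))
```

Execution trace: 'X' (try body) → 'N' (except KeyError) → 'Q' (after the try/except). Output: XNQ

Answer: XNQ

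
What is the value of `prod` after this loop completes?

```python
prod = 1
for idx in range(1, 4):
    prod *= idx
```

3! = 6
`prod` takes the values: 1 → 2 → 6

Answer: 6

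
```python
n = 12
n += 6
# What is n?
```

Trace:
`n = 12` → n = 12
`n += 6` → n = 18
So n = 18

Answer: 18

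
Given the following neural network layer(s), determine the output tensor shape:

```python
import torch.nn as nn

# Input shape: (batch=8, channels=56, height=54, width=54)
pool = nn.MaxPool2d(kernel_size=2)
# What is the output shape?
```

Input: (8, 56, 54, 54) -> Output: (8, 56, 27, 27)

Answer: (8, 56, 27, 27)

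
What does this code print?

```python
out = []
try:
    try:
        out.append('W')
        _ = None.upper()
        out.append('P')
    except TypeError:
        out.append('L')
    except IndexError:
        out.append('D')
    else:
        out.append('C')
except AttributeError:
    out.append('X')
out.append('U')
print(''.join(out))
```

Execution trace: 'W' (inner try body) → 'X' (outer except AttributeError) → 'U' (after the try/except). Output: WXU

Answer: WXU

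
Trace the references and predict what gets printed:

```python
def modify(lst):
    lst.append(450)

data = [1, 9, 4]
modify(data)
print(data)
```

Key concept: function modifies passed list.
Step by step:
`data = [1, 9, 4]` → data = [1, 9, 4]
`modify(data)` → data = [1, 9, 4, 450]
`print(data)` → prints [1, 9, 4, 450]

Answer: [1, 9, 4, 450]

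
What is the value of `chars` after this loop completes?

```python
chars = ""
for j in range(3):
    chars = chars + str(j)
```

Concatenate digits 0 to 2
`chars` takes the values: "" → "0" → "01" → "012"

Answer: "012"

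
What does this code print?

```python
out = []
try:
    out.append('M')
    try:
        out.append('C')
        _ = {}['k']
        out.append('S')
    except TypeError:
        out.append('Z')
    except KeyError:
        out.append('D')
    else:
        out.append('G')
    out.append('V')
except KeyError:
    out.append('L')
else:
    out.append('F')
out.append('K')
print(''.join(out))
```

Execution trace: 'M' (try body) → 'C' (inner try body) → 'D' (inner except KeyError) → 'V' (try body, no exception) → 'F' (else) → 'K' (after the try/except). Output: MCDVFK

Answer: MCDVFK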